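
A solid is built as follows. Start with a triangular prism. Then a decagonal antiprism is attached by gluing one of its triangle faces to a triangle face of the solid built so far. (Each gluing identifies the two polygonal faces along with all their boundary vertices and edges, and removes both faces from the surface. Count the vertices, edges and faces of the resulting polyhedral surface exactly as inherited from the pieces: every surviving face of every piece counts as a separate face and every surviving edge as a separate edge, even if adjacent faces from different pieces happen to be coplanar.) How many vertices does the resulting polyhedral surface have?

23

A triangular prism: V=6, E=9, F=5.
Attach a decagonal antiprism (V=20, E=40, F=22) along a 3-gon: merge 3 vertices and 3 edges, delete both glued faces → V=23, E=46, F=25.
Check: V − E + F = 23 − 46 + 25 = 2.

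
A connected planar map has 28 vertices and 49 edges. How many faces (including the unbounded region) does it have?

23

Euler's formula for a connected plane graph: V − E + F = 2, so F = 2 − 28 + 49 = 23.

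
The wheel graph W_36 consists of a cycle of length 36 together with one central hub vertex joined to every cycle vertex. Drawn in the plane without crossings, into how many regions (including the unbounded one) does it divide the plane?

37

W_36 has V = 36 + 1 = 37 vertices and E = 2·36 = 72 edges.
By Euler's formula F = 2 − V + E = 2 − 37 + 72 = 37.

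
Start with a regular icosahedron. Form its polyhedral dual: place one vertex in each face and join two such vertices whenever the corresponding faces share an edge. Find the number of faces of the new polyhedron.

12

The base solid has V = 12, E = 30, F = 20.
The dual swaps V and F and preserves E: V′ = F = 20, E′ = E = 30, F′ = V = 12.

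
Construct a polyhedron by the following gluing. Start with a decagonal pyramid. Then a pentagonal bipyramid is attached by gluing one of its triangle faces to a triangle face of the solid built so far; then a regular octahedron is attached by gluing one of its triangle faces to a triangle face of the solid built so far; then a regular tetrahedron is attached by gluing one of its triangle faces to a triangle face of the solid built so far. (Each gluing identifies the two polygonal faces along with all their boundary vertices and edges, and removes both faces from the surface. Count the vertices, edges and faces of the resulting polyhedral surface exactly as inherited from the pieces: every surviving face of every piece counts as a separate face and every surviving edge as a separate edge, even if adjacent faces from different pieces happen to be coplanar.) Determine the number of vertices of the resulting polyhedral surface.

A decagonal pyramid: V=11, E=20, F=11.
Attach a pentagonal bipyramid (V=7, E=15, F=10) along a 3-gon: merge 3 vertices and 3 edges, delete both glued faces → V=15, E=32, F=19.
Attach a regular octahedron (V=6, E=12, F=8) along a 3-gon: merge 3 vertices and 3 edges, delete both glued faces → V=18, E=41, F=25.
Attach a regular tetrahedron (V=4, E=6, F=4) along a 3-gon: merge 3 vertices and 3 edges, delete both glued faces → V=19, E=44, F=27.
Check: V − E + F = 19 − 44 + 27 = 2.

19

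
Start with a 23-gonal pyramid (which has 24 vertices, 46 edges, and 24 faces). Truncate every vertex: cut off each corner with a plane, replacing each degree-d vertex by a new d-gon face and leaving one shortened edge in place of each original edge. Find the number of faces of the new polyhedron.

48

Truncation replaces each original edge-end by a new vertex, so V′ = 2E = 92.
Each original edge survives, and each old vertex of degree d contributes d new edges; summing degrees gives Σd = 2E, so E′ = E + 2E = 3E = 138.
Each original face survives and each original vertex becomes one new face: F′ = F + V = 48.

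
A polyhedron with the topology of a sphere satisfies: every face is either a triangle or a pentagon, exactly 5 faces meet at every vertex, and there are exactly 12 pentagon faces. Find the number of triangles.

80

Let x be the number of triangles; then F = 12 + x.
Edge–face incidences: 2E = 5·12 + 3·x = 60 + 3x.
Every vertex has degree 5, so 5V = 2E.
Euler: V − E + F = 2 ⇒ (2E)/5 − E + (12 + x) = 2.
Multiply by 10: 2·(2E) − 5·(2E) + 10·(12 + x) = 20, i.e. 120 + 10x − 3·(60 + 3x) = 20.
Collecting terms: x − 60 = 20, so x = 80.
Then 2E = 60 + 3·80 = 300, so E = 150, V = 2E/5 = 60, F = 12 + 80 = 92.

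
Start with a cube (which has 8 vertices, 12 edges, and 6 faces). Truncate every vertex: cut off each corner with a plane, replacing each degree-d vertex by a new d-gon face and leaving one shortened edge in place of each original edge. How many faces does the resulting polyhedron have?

Truncation replaces each original edge-end by a new vertex, so V′ = 2E = 24.
Each original edge survives, and each old vertex of degree d contributes d new edges; summing degrees gives Σd = 2E, so E′ = E + 2E = 3E = 36.
Each original face survives and each original vertex becomes one new face: F′ = F + V = 14.

14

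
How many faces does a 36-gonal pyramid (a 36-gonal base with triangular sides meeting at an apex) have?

A pyramid on an n-gon base has one n-gon and n triangles: V = 36 + 1 = 37, E = 2·36 = 72, F = 36 + 1 = 37.

37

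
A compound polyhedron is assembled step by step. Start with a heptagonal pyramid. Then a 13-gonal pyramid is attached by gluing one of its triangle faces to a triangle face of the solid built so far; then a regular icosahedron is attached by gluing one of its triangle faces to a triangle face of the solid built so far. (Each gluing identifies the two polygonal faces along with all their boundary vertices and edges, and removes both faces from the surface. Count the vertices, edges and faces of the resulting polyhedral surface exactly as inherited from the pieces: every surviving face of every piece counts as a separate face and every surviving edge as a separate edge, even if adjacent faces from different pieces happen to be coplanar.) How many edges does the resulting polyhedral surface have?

A heptagonal pyramid: V=8, E=14, F=8.
Attach a 13-gonal pyramid (V=14, E=26, F=14) along a 3-gon: merge 3 vertices and 3 edges, delete both glued faces → V=19, E=37, F=20.
Attach a regular icosahedron (V=12, E=30, F=20) along a 3-gon: merge 3 vertices and 3 edges, delete both glued faces → V=28, E=64, F=38.
Check: V − E + F = 28 − 64 + 38 = 2.

64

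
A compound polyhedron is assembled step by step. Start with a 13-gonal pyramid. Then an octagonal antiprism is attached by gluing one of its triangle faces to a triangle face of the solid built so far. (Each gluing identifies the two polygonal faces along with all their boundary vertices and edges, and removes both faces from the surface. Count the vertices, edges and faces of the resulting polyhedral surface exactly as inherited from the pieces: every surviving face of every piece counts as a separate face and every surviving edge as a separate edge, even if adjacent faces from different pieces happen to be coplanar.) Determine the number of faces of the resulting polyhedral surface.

30

A 13-gonal pyramid: V=14, E=26, F=14.
Attach an octagonal antiprism (V=16, E=32, F=18) along a 3-gon: merge 3 vertices and 3 edges, delete both glued faces → V=27, E=55, F=30.
Check: V − E + F = 27 − 55 + 30 = 2.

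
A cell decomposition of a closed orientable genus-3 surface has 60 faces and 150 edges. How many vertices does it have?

For a closed orientable surface of genus 3, χ = 2 − 2·3 = -4.
V = -4 + E − F = -4 + 150 − 60 = 86.

86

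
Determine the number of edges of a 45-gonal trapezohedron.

The n-trapezohedron (dual of the n-antiprism) has V = 2·45 + 2 = 92, E = 4·45 = 180, F = 2·45 = 90.

180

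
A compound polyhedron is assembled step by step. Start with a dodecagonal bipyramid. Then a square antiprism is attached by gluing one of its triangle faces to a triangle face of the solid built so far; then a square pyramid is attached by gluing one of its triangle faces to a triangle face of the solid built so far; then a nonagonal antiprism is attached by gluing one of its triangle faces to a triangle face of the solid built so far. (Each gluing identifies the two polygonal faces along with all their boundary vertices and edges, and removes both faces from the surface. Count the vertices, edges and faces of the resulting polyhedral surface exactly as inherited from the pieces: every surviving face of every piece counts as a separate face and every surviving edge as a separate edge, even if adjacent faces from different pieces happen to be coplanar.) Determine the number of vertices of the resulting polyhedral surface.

A dodecagonal bipyramid: V=14, E=36, F=24.
Attach a square antiprism (V=8, E=16, F=10) along a 3-gon: merge 3 vertices and 3 edges, delete both glued faces → V=19, E=49, F=32.
Attach a square pyramid (V=5, E=8, F=5) along a 3-gon: merge 3 vertices and 3 edges, delete both glued faces → V=21, E=54, F=35.
Attach a nonagonal antiprism (V=18, E=36, F=20) along a 3-gon: merge 3 vertices and 3 edges, delete both glued faces → V=36, E=87, F=53.
Check: V − E + F = 36 − 87 + 53 = 2.

36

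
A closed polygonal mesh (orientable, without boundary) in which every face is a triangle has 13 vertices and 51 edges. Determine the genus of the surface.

3

Every face is a triangle and each edge borders two faces, so 3F = 2·51, giving F = 34.
χ = V − E + F = 13 − 51 + 34 = -4.
For a closed orientable surface χ = 2 − 2g, so g = (2 − (-4))/2 = 3.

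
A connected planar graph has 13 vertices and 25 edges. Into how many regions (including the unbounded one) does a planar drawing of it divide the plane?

14

Euler's formula for a connected plane graph: V − E + F = 2, so F = 2 − 13 + 25 = 14.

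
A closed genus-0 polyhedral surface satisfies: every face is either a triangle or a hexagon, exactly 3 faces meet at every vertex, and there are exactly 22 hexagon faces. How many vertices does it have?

48

Let x be the number of triangles; then F = 22 + x.
Edge–face incidences: 2E = 6·22 + 3·x = 132 + 3x.
Every vertex has degree 3, so 3V = 2E.
Euler: V − E + F = 2 ⇒ (2E)/3 − E + (22 + x) = 2.
Multiply by 6: 2·(2E) − 3·(2E) + 6·(22 + x) = 12, i.e. 132 + 6x − (132 + 3x) = 12.
Collecting terms: 3x = 12, so x = 4.
Then 2E = 132 + 3·4 = 144, so E = 72, V = 2E/3 = 48, F = 22 + 4 = 26.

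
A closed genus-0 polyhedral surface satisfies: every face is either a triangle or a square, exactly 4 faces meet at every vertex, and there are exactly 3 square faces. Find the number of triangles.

Let x be the number of triangles; then F = 3 + x.
Edge–face incidences: 2E = 4·3 + 3·x = 12 + 3x.
Every vertex has degree 4, so 4V = 2E.
Euler: V − E + F = 2 ⇒ (2E)/4 − E + (3 + x) = 2.
Multiply by 8: 2·(2E) − 4·(2E) + 8·(3 + x) = 16, i.e. 24 + 8x − 2·(12 + 3x) = 16.
Collecting terms: 2x = 16, so x = 8.
Then 2E = 12 + 3·8 = 36, so E = 18, V = 2E/4 = 9, F = 3 + 8 = 11.

8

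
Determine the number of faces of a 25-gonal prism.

27

A prism on an n-gon has two n-gon bases and n rectangular sides: V = 2·25 = 50, E = 3·25 = 75, F = 25 + 2 = 27.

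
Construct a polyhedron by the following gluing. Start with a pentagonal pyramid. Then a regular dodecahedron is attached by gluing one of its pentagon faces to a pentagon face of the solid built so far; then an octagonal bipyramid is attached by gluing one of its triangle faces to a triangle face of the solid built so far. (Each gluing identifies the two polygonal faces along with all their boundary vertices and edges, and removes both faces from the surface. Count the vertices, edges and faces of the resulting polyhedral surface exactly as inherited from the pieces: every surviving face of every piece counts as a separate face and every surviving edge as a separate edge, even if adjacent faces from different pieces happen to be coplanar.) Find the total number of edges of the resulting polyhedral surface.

56

A pentagonal pyramid: V=6, E=10, F=6.
Attach a regular dodecahedron (V=20, E=30, F=12) along a 5-gon: merge 5 vertices and 5 edges, delete both glued faces → V=21, E=35, F=16.
Attach an octagonal bipyramid (V=10, E=24, F=16) along a 3-gon: merge 3 vertices and 3 edges, delete both glued faces → V=28, E=56, F=30.
Check: V − E + F = 28 − 56 + 30 = 2.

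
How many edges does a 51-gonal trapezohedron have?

204

The n-trapezohedron (dual of the n-antiprism) has V = 2·51 + 2 = 104, E = 4·51 = 204, F = 2·51 = 102.
Check: V − E + F = 104 − 204 + 102 = 2.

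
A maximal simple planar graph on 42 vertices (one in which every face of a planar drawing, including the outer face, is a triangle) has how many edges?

120

In a plane triangulation 3F = 2E and V − E + F = 2, so E = 3V − 6 = 3·42 − 6 = 120.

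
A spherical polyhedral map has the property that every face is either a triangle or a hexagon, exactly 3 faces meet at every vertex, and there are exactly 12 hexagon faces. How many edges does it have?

Let x be the number of triangles; then F = 12 + x.
Edge–face incidences: 2E = 6·12 + 3·x = 72 + 3x.
Every vertex has degree 3, so 3V = 2E.
Euler: V − E + F = 2 ⇒ (2E)/3 − E + (12 + x) = 2.
Multiply by 6: 2·(2E) − 3·(2E) + 6·(12 + x) = 12, i.e. 72 + 6x − (72 + 3x) = 12.
Collecting terms: 3x = 12, so x = 4.
Then 2E = 72 + 3·4 = 84, so E = 42, V = 2E/3 = 28, F = 12 + 4 = 16.

42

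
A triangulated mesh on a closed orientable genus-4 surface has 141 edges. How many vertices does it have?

41

χ = 2 − 2·4 = -6, and every face is a triangle so 3F = 2E.
F = 2E/3 = 94. Then V = -6 + E − F = -6 + 141 − 94 = 41.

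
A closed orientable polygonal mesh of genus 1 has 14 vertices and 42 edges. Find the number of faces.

For a closed orientable surface of genus 1, χ = 2 − 2·1 = 0.
F = 0 − V + E = 0 − 14 + 42 = 28.

28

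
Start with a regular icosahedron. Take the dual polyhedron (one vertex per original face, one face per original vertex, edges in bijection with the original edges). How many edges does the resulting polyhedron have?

30

The base solid has V = 12, E = 30, F = 20.
The dual swaps V and F and preserves E: V′ = F = 20, E′ = E = 30, F′ = V = 12.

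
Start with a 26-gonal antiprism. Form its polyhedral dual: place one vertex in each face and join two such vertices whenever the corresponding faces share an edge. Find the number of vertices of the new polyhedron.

The base solid has V = 52, E = 104, F = 54.
The dual swaps V and F and preserves E: V′ = F = 54, E′ = E = 104, F′ = V = 52.

54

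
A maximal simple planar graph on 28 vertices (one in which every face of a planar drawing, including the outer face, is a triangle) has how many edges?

In a plane triangulation 3F = 2E and V − E + F = 2, so E = 3V − 6 = 3·28 − 6 = 78.

78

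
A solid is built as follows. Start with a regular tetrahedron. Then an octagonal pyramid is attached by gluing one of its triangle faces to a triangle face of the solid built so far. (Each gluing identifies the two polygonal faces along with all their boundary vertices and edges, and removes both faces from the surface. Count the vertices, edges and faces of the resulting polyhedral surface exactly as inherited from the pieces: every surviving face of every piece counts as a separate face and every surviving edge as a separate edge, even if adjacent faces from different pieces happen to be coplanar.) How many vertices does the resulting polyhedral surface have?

10

A regular tetrahedron: V=4, E=6, F=4.
Attach an octagonal pyramid (V=9, E=16, F=9) along a 3-gon: merge 3 vertices and 3 edges, delete both glued faces → V=10, E=19, F=11.
Check: V − E + F = 10 − 19 + 11 = 2.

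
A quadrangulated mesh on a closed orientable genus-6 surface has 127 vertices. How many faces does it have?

137

χ = 2 − 2·6 = -10, and every face is a square so 4F = 2E.
V − E + F = -10 with E = 4F/2 gives 127 − (4/2 − 1)·F = -10, so F = 137 and E = 274.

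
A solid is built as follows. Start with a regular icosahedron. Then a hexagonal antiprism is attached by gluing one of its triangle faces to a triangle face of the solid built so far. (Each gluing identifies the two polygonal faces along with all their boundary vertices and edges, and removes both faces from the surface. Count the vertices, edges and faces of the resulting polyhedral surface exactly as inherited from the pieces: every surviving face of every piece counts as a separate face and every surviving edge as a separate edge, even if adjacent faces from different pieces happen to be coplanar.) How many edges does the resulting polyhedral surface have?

A regular icosahedron: V=12, E=30, F=20.
Attach a hexagonal antiprism (V=12, E=24, F=14) along a 3-gon: merge 3 vertices and 3 edges, delete both glued faces → V=21, E=51, F=32.
Check: V − E + F = 21 − 51 + 32 = 2.

51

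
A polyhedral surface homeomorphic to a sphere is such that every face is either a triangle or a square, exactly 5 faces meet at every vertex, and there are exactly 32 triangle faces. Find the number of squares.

6

Let x be the number of squares; then F = 32 + x.
Edge–face incidences: 2E = 3·32 + 4·x = 96 + 4x.
Every vertex has degree 5, so 5V = 2E.
Euler: V − E + F = 2 ⇒ (2E)/5 − E + (32 + x) = 2.
Multiply by 10: 2·(2E) − 5·(2E) + 10·(32 + x) = 20, i.e. 320 + 10x − 3·(96 + 4x) = 20.
Collecting terms: −2x + 32 = 20, so −2x = −12, so x = 6.
Then 2E = 96 + 4·6 = 120, so E = 60, V = 2E/5 = 24, F = 32 + 6 = 38.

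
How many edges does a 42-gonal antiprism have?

168

An antiprism on an n-gon has two n-gon caps and 2n triangles: V = 2·42 = 84, E = 4·42 = 168, F = 2·42 + 2 = 86.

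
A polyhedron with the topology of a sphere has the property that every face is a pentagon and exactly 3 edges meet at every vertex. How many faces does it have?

12

Each face has 5 edges and each edge borders two faces, so 2E = 5F.
Each vertex has degree 3, so 3V = 2E and hence V = 5F/3.
Euler: V − E + F = 2 ⇒ (5F/3) − (5F/2) + F = 2.
Multiply by 6: (10 − 15 + 6)F = 12, i.e. 1F = 12.
So F = 12, E = 5·12/2 = 30, V = 5·12/3 = 20.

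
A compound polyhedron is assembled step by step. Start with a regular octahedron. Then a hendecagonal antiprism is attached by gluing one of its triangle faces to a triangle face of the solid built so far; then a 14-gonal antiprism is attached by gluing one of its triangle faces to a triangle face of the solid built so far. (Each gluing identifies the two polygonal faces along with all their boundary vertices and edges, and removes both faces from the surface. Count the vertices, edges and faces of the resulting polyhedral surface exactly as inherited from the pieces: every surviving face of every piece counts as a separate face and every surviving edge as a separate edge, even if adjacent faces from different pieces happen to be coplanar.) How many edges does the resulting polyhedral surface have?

106

A regular octahedron: V=6, E=12, F=8.
Attach a hendecagonal antiprism (V=22, E=44, F=24) along a 3-gon: merge 3 vertices and 3 edges, delete both glued faces → V=25, E=53, F=30.
Attach a 14-gonal antiprism (V=28, E=56, F=30) along a 3-gon: merge 3 vertices and 3 edges, delete both glued faces → V=50, E=106, F=58.
Check: V − E + F = 50 − 106 + 58 = 2.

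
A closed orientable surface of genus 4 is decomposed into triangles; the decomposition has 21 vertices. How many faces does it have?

54

χ = 2 − 2·4 = -6, and every face is a triangle so 3F = 2E.
V − E + F = -6 with E = 3F/2 gives 21 − (3/2 − 1)·F = -6, so F = 54 and E = 81.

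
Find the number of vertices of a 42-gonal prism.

A prism on an n-gon has two n-gon bases and n rectangular sides: V = 2·42 = 84, E = 3·42 = 126, F = 42 + 2 = 44.

84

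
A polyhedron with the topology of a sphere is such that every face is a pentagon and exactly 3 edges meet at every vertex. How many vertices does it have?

20

Each face has 5 edges and each edge borders two faces, so 2E = 5F.
Each vertex has degree 3, so 3V = 2E and hence V = 5F/3.
Euler: V − E + F = 2 ⇒ (5F/3) − (5F/2) + F = 2.
Multiply by 6: (10 − 15 + 6)F = 12, i.e. 1F = 12.
So F = 12, E = 5·12/2 = 30, V = 5·12/3 = 20.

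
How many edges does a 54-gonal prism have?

A prism on an n-gon has two n-gon bases and n rectangular sides: V = 2·54 = 108, E = 3·54 = 162, F = 54 + 2 = 56.

162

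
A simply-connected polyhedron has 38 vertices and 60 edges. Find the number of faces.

24

Here V − E + F = 2.
F = 2 − V + E = 2 − 38 + 60 = 24.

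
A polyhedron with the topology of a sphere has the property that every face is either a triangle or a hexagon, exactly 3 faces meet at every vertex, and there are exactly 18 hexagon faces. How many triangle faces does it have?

4

Let x be the number of triangles; then F = 18 + x.
Edge–face incidences: 2E = 6·18 + 3·x = 108 + 3x.
Every vertex has degree 3, so 3V = 2E.
Euler: V − E + F = 2 ⇒ (2E)/3 − E + (18 + x) = 2.
Multiply by 6: 2·(2E) − 3·(2E) + 6·(18 + x) = 12, i.e. 108 + 6x − (108 + 3x) = 12.
Collecting terms: 3x = 12, so x = 4.
Then 2E = 108 + 3·4 = 120, so E = 60, V = 2E/3 = 40, F = 18 + 4 = 22.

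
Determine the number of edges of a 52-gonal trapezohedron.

The n-trapezohedron (dual of the n-antiprism) has V = 2·52 + 2 = 106, E = 4·52 = 208, F = 2·52 = 104.

208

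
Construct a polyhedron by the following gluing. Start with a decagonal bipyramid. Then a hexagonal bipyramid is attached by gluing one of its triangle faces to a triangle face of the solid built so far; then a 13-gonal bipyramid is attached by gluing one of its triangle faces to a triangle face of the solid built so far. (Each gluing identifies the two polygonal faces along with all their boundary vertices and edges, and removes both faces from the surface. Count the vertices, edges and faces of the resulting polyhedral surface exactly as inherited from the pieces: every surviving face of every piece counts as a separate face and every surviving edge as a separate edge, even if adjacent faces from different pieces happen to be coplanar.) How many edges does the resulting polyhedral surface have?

A decagonal bipyramid: V=12, E=30, F=20.
Attach a hexagonal bipyramid (V=8, E=18, F=12) along a 3-gon: merge 3 vertices and 3 edges, delete both glued faces → V=17, E=45, F=30.
Attach a 13-gonal bipyramid (V=15, E=39, F=26) along a 3-gon: merge 3 vertices and 3 edges, delete both glued faces → V=29, E=81, F=54.
Check: V − E + F = 29 − 81 + 54 = 2.

81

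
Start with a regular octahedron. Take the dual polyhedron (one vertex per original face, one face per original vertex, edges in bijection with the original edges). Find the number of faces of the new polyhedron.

The base solid has V = 6, E = 12, F = 8.
The dual swaps V and F and preserves E: V′ = F = 8, E′ = E = 12, F′ = V = 6.

6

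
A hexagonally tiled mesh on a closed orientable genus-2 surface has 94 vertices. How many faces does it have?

48

χ = 2 − 2·2 = -2, and every face is a hexagon so 6F = 2E.
V − E + F = -2 with E = 6F/2 gives 94 − (6/2 − 1)·F = -2, so F = 48 and E = 144.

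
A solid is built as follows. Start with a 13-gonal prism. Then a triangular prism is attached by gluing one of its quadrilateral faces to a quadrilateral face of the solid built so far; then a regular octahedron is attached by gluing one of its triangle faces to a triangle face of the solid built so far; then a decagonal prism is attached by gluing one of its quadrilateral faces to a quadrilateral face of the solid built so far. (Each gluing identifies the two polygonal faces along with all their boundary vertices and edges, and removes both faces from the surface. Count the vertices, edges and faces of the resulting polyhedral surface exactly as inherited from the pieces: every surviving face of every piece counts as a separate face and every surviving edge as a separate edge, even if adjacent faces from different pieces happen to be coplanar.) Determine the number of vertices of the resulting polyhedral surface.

47

A 13-gonal prism: V=26, E=39, F=15.
Attach a triangular prism (V=6, E=9, F=5) along a 4-gon: merge 4 vertices and 4 edges, delete both glued faces → V=28, E=44, F=18.
Attach a regular octahedron (V=6, E=12, F=8) along a 3-gon: merge 3 vertices and 3 edges, delete both glued faces → V=31, E=53, F=24.
Attach a decagonal prism (V=20, E=30, F=12) along a 4-gon: merge 4 vertices and 4 edges, delete both glued faces → V=47, E=79, F=34.
Check: V − E + F = 47 − 79 + 34 = 2.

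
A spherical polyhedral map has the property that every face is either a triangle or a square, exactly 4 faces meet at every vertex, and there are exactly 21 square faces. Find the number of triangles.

Let x be the number of triangles; then F = 21 + x.
Edge–face incidences: 2E = 4·21 + 3·x = 84 + 3x.
Every vertex has degree 4, so 4V = 2E.
Euler: V − E + F = 2 ⇒ (2E)/4 − E + (21 + x) = 2.
Multiply by 8: 2·(2E) − 4·(2E) + 8·(21 + x) = 16, i.e. 168 + 8x − 2·(84 + 3x) = 16.
Collecting terms: 2x = 16, so x = 8.
Then 2E = 84 + 3·8 = 108, so E = 54, V = 2E/4 = 27, F = 21 + 8 = 29.

8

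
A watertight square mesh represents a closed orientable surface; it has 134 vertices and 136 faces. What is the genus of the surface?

2

Every face is a square, so 2E = 4·136 = 544, giving E = 272.
χ = V − E + F = 134 − 272 + 136 = -2.
For a closed orientable surface χ = 2 − 2g, so g = (2 − (-2))/2 = 2.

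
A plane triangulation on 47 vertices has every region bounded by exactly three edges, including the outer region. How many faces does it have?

90

In a plane triangulation 3F = 2E and V − E + F = 2, so F = 2V − 4 = 2·47 − 4 = 90.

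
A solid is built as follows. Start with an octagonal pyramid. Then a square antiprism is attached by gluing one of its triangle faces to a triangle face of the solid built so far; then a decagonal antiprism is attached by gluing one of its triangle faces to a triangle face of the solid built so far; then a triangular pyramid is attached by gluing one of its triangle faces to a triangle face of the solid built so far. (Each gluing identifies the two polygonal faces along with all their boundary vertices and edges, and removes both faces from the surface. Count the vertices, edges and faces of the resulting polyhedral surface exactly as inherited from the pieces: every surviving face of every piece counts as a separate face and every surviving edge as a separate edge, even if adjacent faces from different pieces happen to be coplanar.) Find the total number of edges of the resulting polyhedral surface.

69

An octagonal pyramid: V=9, E=16, F=9.
Attach a square antiprism (V=8, E=16, F=10) along a 3-gon: merge 3 vertices and 3 edges, delete both glued faces → V=14, E=29, F=17.
Attach a decagonal antiprism (V=20, E=40, F=22) along a 3-gon: merge 3 vertices and 3 edges, delete both glued faces → V=31, E=66, F=37.
Attach a triangular pyramid (V=4, E=6, F=4) along a 3-gon: merge 3 vertices and 3 edges, delete both glued faces → V=32, E=69, F=39.
Check: V − E + F = 32 − 69 + 39 = 2.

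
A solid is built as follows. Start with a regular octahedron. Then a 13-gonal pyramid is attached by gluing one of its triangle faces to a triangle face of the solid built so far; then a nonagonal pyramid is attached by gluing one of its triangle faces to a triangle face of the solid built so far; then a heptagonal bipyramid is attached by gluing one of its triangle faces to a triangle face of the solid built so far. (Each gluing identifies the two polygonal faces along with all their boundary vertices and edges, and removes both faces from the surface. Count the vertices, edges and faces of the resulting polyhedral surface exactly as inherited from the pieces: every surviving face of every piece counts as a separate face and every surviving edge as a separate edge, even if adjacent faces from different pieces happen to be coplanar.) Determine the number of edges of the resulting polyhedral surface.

A regular octahedron: V=6, E=12, F=8.
Attach a 13-gonal pyramid (V=14, E=26, F=14) along a 3-gon: merge 3 vertices and 3 edges, delete both glued faces → V=17, E=35, F=20.
Attach a nonagonal pyramid (V=10, E=18, F=10) along a 3-gon: merge 3 vertices and 3 edges, delete both glued faces → V=24, E=50, F=28.
Attach a heptagonal bipyramid (V=9, E=21, F=14) along a 3-gon: merge 3 vertices and 3 edges, delete both glued faces → V=30, E=68, F=40.
Check: V − E + F = 30 − 68 + 40 = 2.

68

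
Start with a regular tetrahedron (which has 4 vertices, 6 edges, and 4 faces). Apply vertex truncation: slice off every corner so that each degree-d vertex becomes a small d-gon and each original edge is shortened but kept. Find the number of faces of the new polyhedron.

Truncation replaces each original edge-end by a new vertex, so V′ = 2E = 12.
Each original edge survives, and each old vertex of degree d contributes d new edges; summing degrees gives Σd = 2E, so E′ = E + 2E = 3E = 18.
Each original face survives and each original vertex becomes one new face: F′ = F + V = 8.

8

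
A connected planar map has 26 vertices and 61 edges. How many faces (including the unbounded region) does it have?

Euler's formula for a connected plane graph: V − E + F = 2, so F = 2 − 26 + 61 = 37.

37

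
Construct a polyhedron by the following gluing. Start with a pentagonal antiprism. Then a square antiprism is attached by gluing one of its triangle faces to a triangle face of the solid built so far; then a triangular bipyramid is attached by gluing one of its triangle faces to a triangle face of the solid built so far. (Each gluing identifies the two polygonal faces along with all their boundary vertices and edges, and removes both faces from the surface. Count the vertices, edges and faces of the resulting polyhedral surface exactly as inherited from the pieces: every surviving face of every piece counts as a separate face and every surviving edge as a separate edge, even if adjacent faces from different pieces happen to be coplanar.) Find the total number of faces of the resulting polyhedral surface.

24

A pentagonal antiprism: V=10, E=20, F=12.
Attach a square antiprism (V=8, E=16, F=10) along a 3-gon: merge 3 vertices and 3 edges, delete both glued faces → V=15, E=33, F=20.
Attach a triangular bipyramid (V=5, E=9, F=6) along a 3-gon: merge 3 vertices and 3 edges, delete both glued faces → V=17, E=39, F=24.
Check: V − E + F = 17 − 39 + 24 = 2.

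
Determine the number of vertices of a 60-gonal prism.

120

A prism on an n-gon has two n-gon bases and n rectangular sides: V = 2·60 = 120, E = 3·60 = 180, F = 60 + 2 = 62.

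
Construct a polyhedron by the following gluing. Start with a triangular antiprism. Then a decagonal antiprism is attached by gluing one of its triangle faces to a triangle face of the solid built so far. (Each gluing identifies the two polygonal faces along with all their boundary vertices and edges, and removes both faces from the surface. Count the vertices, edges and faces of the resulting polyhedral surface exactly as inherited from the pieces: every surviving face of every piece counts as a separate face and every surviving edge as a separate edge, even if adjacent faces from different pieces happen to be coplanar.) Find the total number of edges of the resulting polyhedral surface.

49

A triangular antiprism: V=6, E=12, F=8.
Attach a decagonal antiprism (V=20, E=40, F=22) along a 3-gon: merge 3 vertices and 3 edges, delete both glued faces → V=23, E=49, F=28.
Check: V − E + F = 23 − 49 + 28 = 2.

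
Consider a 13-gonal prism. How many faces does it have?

A prism on an n-gon has two n-gon bases and n rectangular sides: V = 2·13 = 26, E = 3·13 = 39, F = 13 + 2 = 15.
Check: V − E + F = 26 − 39 + 15 = 2.

15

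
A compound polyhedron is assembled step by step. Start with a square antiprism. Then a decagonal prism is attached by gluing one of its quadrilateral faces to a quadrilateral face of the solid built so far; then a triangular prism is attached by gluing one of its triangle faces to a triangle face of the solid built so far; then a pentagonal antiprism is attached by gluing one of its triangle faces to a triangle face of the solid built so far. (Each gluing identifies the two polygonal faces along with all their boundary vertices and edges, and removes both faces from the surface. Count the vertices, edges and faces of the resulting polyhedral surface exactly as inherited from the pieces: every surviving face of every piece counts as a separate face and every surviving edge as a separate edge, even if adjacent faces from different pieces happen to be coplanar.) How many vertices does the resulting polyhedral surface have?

34

A square antiprism: V=8, E=16, F=10.
Attach a decagonal prism (V=20, E=30, F=12) along a 4-gon: merge 4 vertices and 4 edges, delete both glued faces → V=24, E=42, F=20.
Attach a triangular prism (V=6, E=9, F=5) along a 3-gon: merge 3 vertices and 3 edges, delete both glued faces → V=27, E=48, F=23.
Attach a pentagonal antiprism (V=10, E=20, F=12) along a 3-gon: merge 3 vertices and 3 edges, delete both glued faces → V=34, E=65, F=33.
Check: V − E + F = 34 − 65 + 33 = 2.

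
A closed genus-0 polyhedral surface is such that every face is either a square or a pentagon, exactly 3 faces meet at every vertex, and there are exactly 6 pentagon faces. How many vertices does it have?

14

Let x be the number of squares; then F = 6 + x.
Edge–face incidences: 2E = 5·6 + 4·x = 30 + 4x.
Every vertex has degree 3, so 3V = 2E.
Euler: V − E + F = 2 ⇒ (2E)/3 − E + (6 + x) = 2.
Multiply by 6: 2·(2E) − 3·(2E) + 6·(6 + x) = 12, i.e. 36 + 6x − (30 + 4x) = 12.
Collecting terms: 2x + 6 = 12, so 2x = 6, so x = 3.
Then 2E = 30 + 4·3 = 42, so E = 21, V = 2E/3 = 14, F = 6 + 3 = 9.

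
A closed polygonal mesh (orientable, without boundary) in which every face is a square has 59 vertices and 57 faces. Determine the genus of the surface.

Every face is a square, so 2E = 4·57 = 228, giving E = 114.
χ = V − E + F = 59 − 114 + 57 = 2.
For a closed orientable surface χ = 2 − 2g, so g = (2 − (2))/2 = 0.

0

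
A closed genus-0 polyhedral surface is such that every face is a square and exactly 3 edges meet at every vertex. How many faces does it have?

Each face has 4 edges and each edge borders two faces, so 2E = 4F.
Each vertex has degree 3, so 3V = 2E and hence V = 4F/3.
Euler: V − E + F = 2 ⇒ (4F/3) − (4F/2) + F = 2.
Multiply by 6: (8 − 12 + 6)F = 12, i.e. 2F = 12.
So F = 6, E = 4·6/2 = 12, V = 4·6/3 = 8.

6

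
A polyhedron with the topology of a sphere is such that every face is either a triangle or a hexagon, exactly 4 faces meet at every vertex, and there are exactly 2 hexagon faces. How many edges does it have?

24

Let x be the number of triangles; then F = 2 + x.
Edge–face incidences: 2E = 6·2 + 3·x = 12 + 3x.
Every vertex has degree 4, so 4V = 2E.
Euler: V − E + F = 2 ⇒ (2E)/4 − E + (2 + x) = 2.
Multiply by 8: 2·(2E) − 4·(2E) + 8·(2 + x) = 16, i.e. 16 + 8x − 2·(12 + 3x) = 16.
Collecting terms: 2x − 8 = 16, so 2x = 24, so x = 12.
Then 2E = 12 + 3·12 = 48, so E = 24, V = 2E/4 = 12, F = 2 + 12 = 14.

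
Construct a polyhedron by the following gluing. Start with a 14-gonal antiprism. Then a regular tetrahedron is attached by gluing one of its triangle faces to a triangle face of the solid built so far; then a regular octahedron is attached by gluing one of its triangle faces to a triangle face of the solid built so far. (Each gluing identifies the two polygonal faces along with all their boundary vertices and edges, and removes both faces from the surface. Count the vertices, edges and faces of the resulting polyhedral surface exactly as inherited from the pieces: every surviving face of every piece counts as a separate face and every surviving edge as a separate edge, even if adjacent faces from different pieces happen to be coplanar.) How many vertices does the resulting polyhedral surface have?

A 14-gonal antiprism: V=28, E=56, F=30.
Attach a regular tetrahedron (V=4, E=6, F=4) along a 3-gon: merge 3 vertices and 3 edges, delete both glued faces → V=29, E=59, F=32.
Attach a regular octahedron (V=6, E=12, F=8) along a 3-gon: merge 3 vertices and 3 edges, delete both glued faces → V=32, E=68, F=38.
Check: V − E + F = 32 − 68 + 38 = 2.

32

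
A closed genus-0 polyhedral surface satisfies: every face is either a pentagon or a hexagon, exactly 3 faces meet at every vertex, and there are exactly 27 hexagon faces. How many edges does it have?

Let x be the number of pentagons; then F = 27 + x.
Edge–face incidences: 2E = 6·27 + 5·x = 162 + 5x.
Every vertex has degree 3, so 3V = 2E.
Euler: V − E + F = 2 ⇒ (2E)/3 − E + (27 + x) = 2.
Multiply by 6: 2·(2E) − 3·(2E) + 6·(27 + x) = 12, i.e. 162 + 6x − (162 + 5x) = 12.
Collecting terms: x = 12.
Then 2E = 162 + 5·12 = 222, so E = 111, V = 2E/3 = 74, F = 27 + 12 = 39.

111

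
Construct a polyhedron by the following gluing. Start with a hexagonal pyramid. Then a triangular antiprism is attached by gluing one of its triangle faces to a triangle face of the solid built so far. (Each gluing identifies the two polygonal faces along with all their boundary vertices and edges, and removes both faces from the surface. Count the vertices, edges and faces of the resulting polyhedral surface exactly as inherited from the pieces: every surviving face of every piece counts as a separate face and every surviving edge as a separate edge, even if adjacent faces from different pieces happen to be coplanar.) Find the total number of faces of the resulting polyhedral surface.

A hexagonal pyramid: V=7, E=12, F=7.
Attach a triangular antiprism (V=6, E=12, F=8) along a 3-gon: merge 3 vertices and 3 edges, delete both glued faces → V=10, E=21, F=13.
Check: V − E + F = 10 − 21 + 13 = 2.

13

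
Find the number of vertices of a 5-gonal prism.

A prism on an n-gon has two n-gon bases and n rectangular sides: V = 2·5 = 10, E = 3·5 = 15, F = 5 + 2 = 7.
Check: V − E + F = 10 − 15 + 7 = 2.

10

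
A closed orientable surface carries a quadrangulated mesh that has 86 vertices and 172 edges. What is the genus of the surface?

Every face is a square and each edge borders two faces, so 4F = 2·172, giving F = 86.
χ = V − E + F = 86 − 172 + 86 = 0.
For a closed orientable surface χ = 2 − 2g, so g = (2 − (0))/2 = 1.

1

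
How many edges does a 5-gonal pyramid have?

A pyramid on an n-gon base has one n-gon and n triangles: V = 5 + 1 = 6, E = 2·5 = 10, F = 5 + 1 = 6.
Check: V − E + F = 6 − 10 + 6 = 2.

10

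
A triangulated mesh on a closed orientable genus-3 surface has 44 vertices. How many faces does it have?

96

χ = 2 − 2·3 = -4, and every face is a triangle so 3F = 2E.
V − E + F = -4 with E = 3F/2 gives 44 − (3/2 − 1)·F = -4, so F = 96 and E = 144.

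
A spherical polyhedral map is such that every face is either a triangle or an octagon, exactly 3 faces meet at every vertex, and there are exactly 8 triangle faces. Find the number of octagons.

6

Let x be the number of octagons; then F = 8 + x.
Edge–face incidences: 2E = 3·8 + 8·x = 24 + 8x.
Every vertex has degree 3, so 3V = 2E.
Euler: V − E + F = 2 ⇒ (2E)/3 − E + (8 + x) = 2.
Multiply by 6: 2·(2E) − 3·(2E) + 6·(8 + x) = 12, i.e. 48 + 6x − (24 + 8x) = 12.
Collecting terms: −2x + 24 = 12, so −2x = −12, so x = 6.
Then 2E = 24 + 8·6 = 72, so E = 36, V = 2E/3 = 24, F = 8 + 6 = 14.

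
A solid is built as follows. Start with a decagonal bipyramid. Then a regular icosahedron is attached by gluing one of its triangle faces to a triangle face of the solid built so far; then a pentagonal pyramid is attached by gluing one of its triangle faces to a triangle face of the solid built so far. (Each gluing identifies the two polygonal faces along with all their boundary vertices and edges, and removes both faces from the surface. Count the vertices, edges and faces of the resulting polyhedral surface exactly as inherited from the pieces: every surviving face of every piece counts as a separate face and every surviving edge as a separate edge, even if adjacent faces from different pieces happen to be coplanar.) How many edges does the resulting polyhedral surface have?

64

A decagonal bipyramid: V=12, E=30, F=20.
Attach a regular icosahedron (V=12, E=30, F=20) along a 3-gon: merge 3 vertices and 3 edges, delete both glued faces → V=21, E=57, F=38.
Attach a pentagonal pyramid (V=6, E=10, F=6) along a 3-gon: merge 3 vertices and 3 edges, delete both glued faces → V=24, E=64, F=42.
Check: V − E + F = 24 − 64 + 42 = 2.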